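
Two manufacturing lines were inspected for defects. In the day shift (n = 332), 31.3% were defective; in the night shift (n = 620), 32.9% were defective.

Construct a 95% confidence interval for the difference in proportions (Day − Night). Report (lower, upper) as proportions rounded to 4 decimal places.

SE₁ = √(p̂₁(1−p̂₁)/n₁) = √(0.3130·0.6870/332) = 0.02545; SE₂ = √(0.3290·0.6710/620) = 0.01887.
Independent samples: SE of the difference = √(SE₁² + SE₂²) = √(0.0006477025 + 0.0003560769) = 0.03168.
z* for 95% confidence is 1.960, so the margin of error is 1.960 × 0.03168 = 0.06209.
Point estimate p̂₁ − p̂₂ = 0.3130 − 0.3290 = -0.0160.
-0.0160 ± 0.06209 → (-0.0781, 0.0461).

(-0.0781, 0.0461)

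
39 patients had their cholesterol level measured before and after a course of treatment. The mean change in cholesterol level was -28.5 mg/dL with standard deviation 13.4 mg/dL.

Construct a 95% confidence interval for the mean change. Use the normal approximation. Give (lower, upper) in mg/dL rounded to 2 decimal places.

Paired design: SE = s_d/√n = 13.4/√39 = 2.1457.
z* = 1.960; margin of error = 1.960 × 2.1457 = 4.2056.
-28.5 ± 4.2056 → (-32.71, -24.29).

(-32.71, -24.29)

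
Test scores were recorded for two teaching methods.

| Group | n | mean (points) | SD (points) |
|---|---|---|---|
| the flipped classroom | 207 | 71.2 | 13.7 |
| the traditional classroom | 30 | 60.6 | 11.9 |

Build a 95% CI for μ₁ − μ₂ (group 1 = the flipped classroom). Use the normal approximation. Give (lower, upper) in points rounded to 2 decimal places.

SE₁ = s₁/√n₁ = 13.7/√207 = 0.9522; SE₂ = 11.9/√30 = 2.1726.
Independent samples, unequal variances: SE_diff = √(SE₁² + SE₂²) = √(0.90668484 + 4.72019076) = 2.3721.
z* = 1.960, so margin of error = 1.960 × 2.3721 = 4.6493.
Difference in means = 71.2 − 60.6 = 10.6000.
10.6000 ± 4.6493 → (5.95, 15.25).

(5.95, 15.25)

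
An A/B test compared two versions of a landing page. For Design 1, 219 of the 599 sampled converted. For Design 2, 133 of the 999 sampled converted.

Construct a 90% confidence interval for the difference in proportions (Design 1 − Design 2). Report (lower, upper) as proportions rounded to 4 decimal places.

(0.1956, 0.2694)

Sample proportions: 219/599 = 0.3656, 133/999 = 0.1331.
Each SE is √(p̂(1−p̂)/n): √(0.3656·0.6344/599) = 0.01968 and √(0.1331·0.8669/999) = 0.01075.
SE(p̂₁ − p̂₂) = √(SE₁² + SE₂²) = √(0.0003873024 + 0.0001155625) = 0.02242, since the two samples are independent.
At 90% confidence z* = 1.645; margin = 1.645 × 0.02242 = 0.03688.
The difference is 0.3656 − 0.1331 = 0.2325, so the interval is 0.2325 ± 0.03688 = (0.1956, 0.2694).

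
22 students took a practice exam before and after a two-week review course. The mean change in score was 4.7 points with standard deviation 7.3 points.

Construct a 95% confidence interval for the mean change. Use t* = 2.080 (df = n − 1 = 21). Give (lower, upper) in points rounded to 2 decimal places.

This is a matched-pairs design, so SE = s_d/√n = 7.3/√22 = 1.5564.
Margin = 2.080 × 1.5564 = 3.2373; the interval is 4.7 ± 3.2373 = (1.46, 7.94).

(1.46, 7.94)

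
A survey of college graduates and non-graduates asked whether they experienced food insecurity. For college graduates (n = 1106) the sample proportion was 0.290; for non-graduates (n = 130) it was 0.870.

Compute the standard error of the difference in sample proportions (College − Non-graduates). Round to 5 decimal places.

The two standard errors are √(0.2900×0.7100/1106) = 0.01364 and √(0.8700×0.1300/130) = 0.02950.
Because the samples are independent, SE_diff = √(0.01364² + 0.02950²) = 0.03250.

0.03250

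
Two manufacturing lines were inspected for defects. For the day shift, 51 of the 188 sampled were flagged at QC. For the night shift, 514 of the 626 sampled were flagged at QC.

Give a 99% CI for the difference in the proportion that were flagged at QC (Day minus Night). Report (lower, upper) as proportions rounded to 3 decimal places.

Sample proportions: 51/188 = 0.2713, 514/626 = 0.8211.
Each SE is √(p̂(1−p̂)/n): √(0.2713·0.7287/188) = 0.03243 and √(0.8211·0.1789/626) = 0.01532.
SE(p̂₁ − p̂₂) = √(SE₁² + SE₂²) = √(0.0010517049 + 0.0002347024) = 0.03587, since the two samples are independent.
At 99% confidence z* = 2.576; margin = 2.576 × 0.03587 = 0.09240.
The difference is 0.2713 − 0.8211 = -0.5498, so the interval is -0.5498 ± 0.09240 = (-0.642, -0.457).

(-0.642, -0.457)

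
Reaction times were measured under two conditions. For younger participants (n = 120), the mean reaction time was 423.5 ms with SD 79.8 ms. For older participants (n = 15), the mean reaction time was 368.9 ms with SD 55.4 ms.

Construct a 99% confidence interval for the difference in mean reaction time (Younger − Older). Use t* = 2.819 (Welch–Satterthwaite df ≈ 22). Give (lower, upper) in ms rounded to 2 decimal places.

Per-group SEs: s₁/√n₁ = 79.8/√120 = 7.2847, s₂/√n₂ = 55.4/√15 = 14.3042.
Unpooled SE of the difference: √(53.06685409 + 204.61013764) = 16.0523.
Margin of error = t* · SE = 2.819 × 16.0523 = 45.2514.
x̄₁ − x̄₂ = 423.5 − 368.9 = 54.6000.
CI: 54.6000 ± 45.2514 = (9.35, 99.85).

(9.35, 99.85)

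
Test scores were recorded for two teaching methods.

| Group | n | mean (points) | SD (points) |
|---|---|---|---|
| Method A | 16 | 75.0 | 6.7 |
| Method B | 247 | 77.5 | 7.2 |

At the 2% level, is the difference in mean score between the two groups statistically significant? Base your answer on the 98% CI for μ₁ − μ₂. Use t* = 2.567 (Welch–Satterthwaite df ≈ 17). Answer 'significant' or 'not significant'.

Standard errors of each mean: 6.7/√16 = 1.6750 and 7.2/√247 = 0.4581.
SE(x̄₁ − x̄₂) = √(1.6750² + 0.4581²) = 1.7365 for independent samples with unequal variances.
With t* = 2.567, the margin is 2.567 × 1.7365 = 4.4576.
x̄₁ − x̄₂ = 75.0 − 77.5 = -2.5000; the interval is -2.5000 ± 4.4576 = (-6.9576, 1.9576).
The interval (-6.9576, 1.9576) contains 0, so the difference is not significant.

not significant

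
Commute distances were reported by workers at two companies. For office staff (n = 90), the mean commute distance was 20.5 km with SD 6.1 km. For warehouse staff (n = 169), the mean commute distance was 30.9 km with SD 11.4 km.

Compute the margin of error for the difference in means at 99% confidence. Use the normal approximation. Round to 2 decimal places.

Per-group SEs: s₁/√n₁ = 6.1/√90 = 0.6430, s₂/√n₂ = 11.4/√169 = 0.8769.
Unpooled SE of the difference: √(0.413449 + 0.76895361) = 1.0874.
Margin of error = z* · SE = 2.576 × 1.0874 = 2.8011.

2.80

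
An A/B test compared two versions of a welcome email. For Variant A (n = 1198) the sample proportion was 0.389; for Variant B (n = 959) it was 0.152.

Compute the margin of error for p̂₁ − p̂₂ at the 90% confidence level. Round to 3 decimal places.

0.030

Each SE is √(p̂(1−p̂)/n): √(0.3890·0.6110/1198) = 0.01409 and √(0.1520·0.8480/959) = 0.01159.
SE(p̂₁ − p̂₂) = √(SE₁² + SE₂²) = √(0.0001985281 + 0.0001343281) = 0.01824, since the two samples are independent.
At 90% confidence z* = 1.645; margin = 1.645 × 0.01824 = 0.03000.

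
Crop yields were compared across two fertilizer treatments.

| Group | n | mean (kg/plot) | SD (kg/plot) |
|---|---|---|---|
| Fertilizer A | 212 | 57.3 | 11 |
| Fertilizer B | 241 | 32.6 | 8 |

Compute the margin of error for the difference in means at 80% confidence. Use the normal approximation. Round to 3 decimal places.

Per-group SEs: s₁/√n₁ = 11/√212 = 0.7555, s₂/√n₂ = 8/√241 = 0.5153.
Unpooled SE of the difference: √(0.57078025 + 0.26553409) = 0.9145.
Margin of error = z* · SE = 1.282 × 0.9145 = 1.1724.

1.172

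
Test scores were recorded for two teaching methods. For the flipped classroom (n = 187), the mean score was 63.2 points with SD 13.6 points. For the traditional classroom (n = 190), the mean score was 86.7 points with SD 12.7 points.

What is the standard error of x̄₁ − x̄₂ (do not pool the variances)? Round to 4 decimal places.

SE₁ = s₁/√n₁ = 13.6/√187 = 0.9945; SE₂ = 12.7/√190 = 0.9214.
Independent samples, unequal variances: SE_diff = √(SE₁² + SE₂²) = √(0.98903025 + 0.84897796) = 1.3557.

1.3557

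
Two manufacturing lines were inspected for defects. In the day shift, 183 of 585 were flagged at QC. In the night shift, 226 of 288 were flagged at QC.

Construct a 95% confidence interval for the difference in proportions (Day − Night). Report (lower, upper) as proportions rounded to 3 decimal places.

(-0.532, -0.411)

First, p̂₁ = 183/585 = 0.3128; p̂₂ = 226/288 = 0.7847.
The two standard errors are √(0.3128×0.6872/585) = 0.01917 and √(0.7847×0.2153/288) = 0.02422.
Because the samples are independent, SE_diff = √(0.01917² + 0.02422²) = 0.03089.
Using z* = 1.960 for 95%, ME = 1.960 × 0.03089 = 0.06054.
p̂₁ − p̂₂ = -0.4719; interval -0.4719 ± 0.06054 gives (-0.532, -0.411).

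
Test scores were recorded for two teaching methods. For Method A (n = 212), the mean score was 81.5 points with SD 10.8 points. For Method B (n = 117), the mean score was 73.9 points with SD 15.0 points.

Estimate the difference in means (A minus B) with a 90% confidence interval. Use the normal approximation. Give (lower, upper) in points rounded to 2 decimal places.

(5.01, 10.19)

Standard errors of each mean: 10.8/√212 = 0.7417 and 15.0/√117 = 1.3868.
SE(x̄₁ − x̄₂) = √(0.7417² + 1.3868²) = 1.5727 for independent samples with unequal variances.
With z* = 1.645, the margin is 1.645 × 1.5727 = 2.5871.
x̄₁ − x̄₂ = 81.5 − 73.9 = 7.6000; the interval is 7.6000 ± 2.5871 = (5.01, 10.19).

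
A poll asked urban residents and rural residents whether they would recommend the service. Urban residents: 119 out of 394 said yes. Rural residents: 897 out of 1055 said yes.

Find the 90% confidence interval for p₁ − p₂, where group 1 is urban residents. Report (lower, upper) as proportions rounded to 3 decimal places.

(-0.590, -0.506)

p̂₁ = 119/394 = 0.3020 and p̂₂ = 897/1055 = 0.8502.
SE₁ = √(p̂₁(1−p̂₁)/n₁) = √(0.3020·0.6980/394) = 0.02313; SE₂ = √(0.8502·0.1498/1055) = 0.01099.
Independent samples: SE of the difference = √(SE₁² + SE₂²) = √(0.0005349969 + 0.0001207801) = 0.02561.
z* for 90% confidence is 1.645, so the margin of error is 1.645 × 0.02561 = 0.04213.
Point estimate p̂₁ − p̂₂ = 0.3020 − 0.8502 = -0.5482.
-0.5482 ± 0.04213 → (-0.590, -0.506).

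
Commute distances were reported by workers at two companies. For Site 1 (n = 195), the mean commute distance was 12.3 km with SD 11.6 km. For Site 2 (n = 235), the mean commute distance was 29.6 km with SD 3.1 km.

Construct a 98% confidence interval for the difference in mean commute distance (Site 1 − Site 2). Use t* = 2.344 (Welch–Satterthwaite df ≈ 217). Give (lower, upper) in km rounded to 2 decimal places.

Per-group SEs: s₁/√n₁ = 11.6/√195 = 0.8307, s₂/√n₂ = 3.1/√235 = 0.2022.
Unpooled SE of the difference: √(0.69006249 + 0.04088484) = 0.8550.
Margin of error = t* · SE = 2.344 × 0.8550 = 2.0041.
x̄₁ − x̄₂ = 12.3 − 29.6 = -17.3000.
CI: -17.3000 ± 2.0041 = (-19.30, -15.30).

(-19.30, -15.30)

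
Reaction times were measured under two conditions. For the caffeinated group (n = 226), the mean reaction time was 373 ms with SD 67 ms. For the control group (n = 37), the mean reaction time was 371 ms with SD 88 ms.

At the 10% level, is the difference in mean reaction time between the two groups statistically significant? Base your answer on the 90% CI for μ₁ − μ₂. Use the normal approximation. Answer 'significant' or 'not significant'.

Per-group SEs: s₁/√n₁ = 67/√226 = 4.4568, s₂/√n₂ = 88/√37 = 14.4671.
Unpooled SE of the difference: √(19.86306624 + 209.29698241) = 15.1380.
Margin of error = z* · SE = 1.645 × 15.1380 = 24.9020.
x̄₁ − x̄₂ = 373 − 371 = 2.0000.
CI: 2.0000 ± 24.9020 = (-22.9020, 26.9020).
The interval (-22.9020, 26.9020) contains 0, so the difference is not significant.

not significant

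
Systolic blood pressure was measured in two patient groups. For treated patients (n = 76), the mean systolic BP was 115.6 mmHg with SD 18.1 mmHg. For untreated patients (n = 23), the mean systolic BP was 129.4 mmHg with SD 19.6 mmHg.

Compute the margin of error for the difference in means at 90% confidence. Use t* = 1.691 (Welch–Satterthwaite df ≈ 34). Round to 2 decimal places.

7.75

SE₁ = s₁/√n₁ = 18.1/√76 = 2.0762; SE₂ = 19.6/√23 = 4.0869.
Independent samples, unequal variances: SE_diff = √(SE₁² + SE₂²) = √(4.31060644 + 16.70275161) = 4.5840.
t* = 1.691, so margin of error = 1.691 × 4.5840 = 7.7515.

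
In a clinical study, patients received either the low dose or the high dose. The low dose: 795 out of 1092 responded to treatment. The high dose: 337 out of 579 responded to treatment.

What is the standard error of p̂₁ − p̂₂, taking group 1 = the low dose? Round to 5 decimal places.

0.02453

p̂₁ = 795/1092 = 0.7280 and p̂₂ = 337/579 = 0.5820.
SE₁ = √(p̂₁(1−p̂₁)/n₁) = √(0.7280·0.2720/1092) = 0.01347; SE₂ = √(0.5820·0.4180/579) = 0.02050.
Independent samples: SE of the difference = √(SE₁² + SE₂²) = √(0.0001814409 + 0.00042025) = 0.02453.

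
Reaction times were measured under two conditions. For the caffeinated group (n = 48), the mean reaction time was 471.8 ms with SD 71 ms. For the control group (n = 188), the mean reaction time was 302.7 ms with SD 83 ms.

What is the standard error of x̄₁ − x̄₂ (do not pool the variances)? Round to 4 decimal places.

11.9023

Per-group SEs: s₁/√n₁ = 71/√48 = 10.2480, s₂/√n₂ = 83/√188 = 6.0534.
Unpooled SE of the difference: √(105.021504 + 36.64365156) = 11.9023.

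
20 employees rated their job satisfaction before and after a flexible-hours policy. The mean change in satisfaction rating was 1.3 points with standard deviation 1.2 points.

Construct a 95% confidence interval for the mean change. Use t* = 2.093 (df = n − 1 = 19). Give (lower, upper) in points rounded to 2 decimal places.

(0.74, 1.86)

This is a matched-pairs design, so SE = s_d/√n = 1.2/√20 = 0.2683.
Margin = 2.093 × 0.2683 = 0.5616; the interval is 1.3 ± 0.5616 = (0.74, 1.86).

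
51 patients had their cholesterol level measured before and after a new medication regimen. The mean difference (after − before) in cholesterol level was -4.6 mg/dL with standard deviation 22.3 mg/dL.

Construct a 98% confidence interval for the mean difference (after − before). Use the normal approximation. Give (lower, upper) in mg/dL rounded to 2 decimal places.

This is a matched-pairs design, so SE = s_d/√n = 22.3/√51 = 3.1226.
Margin = 2.326 × 3.1226 = 7.2632; the interval is -4.6 ± 7.2632 = (-11.86, 2.66).

(-11.86, 2.66)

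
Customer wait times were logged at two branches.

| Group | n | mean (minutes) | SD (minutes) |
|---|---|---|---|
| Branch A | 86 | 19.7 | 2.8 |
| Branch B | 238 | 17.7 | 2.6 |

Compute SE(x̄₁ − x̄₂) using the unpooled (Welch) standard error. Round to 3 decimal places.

Standard errors of each mean: 2.8/√86 = 0.3019 and 2.6/√238 = 0.1685.
SE(x̄₁ − x̄₂) = √(0.3019² + 0.1685²) = 0.3457 for independent samples with unequal variances.

0.346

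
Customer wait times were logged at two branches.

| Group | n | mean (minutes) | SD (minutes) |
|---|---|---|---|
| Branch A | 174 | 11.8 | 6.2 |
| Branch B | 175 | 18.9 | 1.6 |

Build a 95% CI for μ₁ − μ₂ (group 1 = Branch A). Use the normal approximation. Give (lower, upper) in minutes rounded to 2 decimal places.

SE₁ = s₁/√n₁ = 6.2/√174 = 0.4700; SE₂ = 1.6/√175 = 0.1209.
Independent samples, unequal variances: SE_diff = √(SE₁² + SE₂²) = √(0.2209 + 0.01461681) = 0.4853.
z* = 1.960, so margin of error = 1.960 × 0.4853 = 0.9512.
Difference in means = 11.8 − 18.9 = -7.1000.
-7.1000 ± 0.9512 → (-8.05, -6.15).

(-8.05, -6.15)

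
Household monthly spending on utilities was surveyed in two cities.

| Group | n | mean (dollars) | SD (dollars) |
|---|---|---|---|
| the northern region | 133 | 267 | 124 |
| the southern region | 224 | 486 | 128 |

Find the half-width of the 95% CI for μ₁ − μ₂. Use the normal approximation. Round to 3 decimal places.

Standard errors of each mean: 124/√133 = 10.7522 and 128/√224 = 8.5524.
SE(x̄₁ − x̄₂) = √(10.7522² + 8.5524²) = 13.7388 for independent samples with unequal variances.
With z* = 1.960, the margin is 1.960 × 13.7388 = 26.9280.

26.928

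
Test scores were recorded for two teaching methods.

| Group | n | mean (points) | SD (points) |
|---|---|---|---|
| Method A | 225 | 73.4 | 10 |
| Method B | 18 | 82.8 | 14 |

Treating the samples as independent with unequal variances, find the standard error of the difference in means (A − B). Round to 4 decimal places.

3.3665

Standard errors of each mean: 10/√225 = 0.6667 and 14/√18 = 3.2998.
SE(x̄₁ − x̄₂) = √(0.6667² + 3.2998²) = 3.3665 for independent samples with unequal variances.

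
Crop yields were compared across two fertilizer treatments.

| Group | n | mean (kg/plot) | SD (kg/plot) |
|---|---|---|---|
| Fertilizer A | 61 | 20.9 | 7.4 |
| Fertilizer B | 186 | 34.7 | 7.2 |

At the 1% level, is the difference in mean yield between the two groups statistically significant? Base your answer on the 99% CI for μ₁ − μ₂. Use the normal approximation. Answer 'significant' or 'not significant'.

Per-group SEs: s₁/√n₁ = 7.4/√61 = 0.9475, s₂/√n₂ = 7.2/√186 = 0.5279.
Unpooled SE of the difference: √(0.89775625 + 0.27867841) = 1.0846.
Margin of error = z* · SE = 2.576 × 1.0846 = 2.7939.
x̄₁ − x̄₂ = 20.9 − 34.7 = -13.8000.
CI: -13.8000 ± 2.7939 = (-16.5939, -11.0061).
The interval (-16.5939, -11.0061) does not contain 0, so the difference is significant.

significant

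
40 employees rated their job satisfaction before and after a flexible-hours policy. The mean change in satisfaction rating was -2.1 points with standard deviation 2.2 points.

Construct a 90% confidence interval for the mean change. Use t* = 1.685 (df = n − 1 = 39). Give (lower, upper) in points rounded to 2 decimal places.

(-2.69, -1.51)

Paired design: SE = s_d/√n = 2.2/√40 = 0.3479.
t* = 1.685; margin of error = 1.685 × 0.3479 = 0.5862.
-2.1 ± 0.5862 → (-2.69, -1.51).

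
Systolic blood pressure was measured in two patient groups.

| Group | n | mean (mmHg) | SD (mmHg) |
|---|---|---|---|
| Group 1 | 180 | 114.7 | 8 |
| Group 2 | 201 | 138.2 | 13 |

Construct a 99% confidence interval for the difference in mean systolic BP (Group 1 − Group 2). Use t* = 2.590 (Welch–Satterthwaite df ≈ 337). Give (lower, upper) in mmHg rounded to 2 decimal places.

(-26.33, -20.67)

SE₁ = s₁/√n₁ = 8/√180 = 0.5963; SE₂ = 13/√201 = 0.9169.
Independent samples, unequal variances: SE_diff = √(SE₁² + SE₂²) = √(0.35557369 + 0.84070561) = 1.0937.
t* = 2.590, so margin of error = 2.590 × 1.0937 = 2.8327.
Difference in means = 114.7 − 138.2 = -23.5000.
-23.5000 ± 2.8327 → (-26.33, -20.67).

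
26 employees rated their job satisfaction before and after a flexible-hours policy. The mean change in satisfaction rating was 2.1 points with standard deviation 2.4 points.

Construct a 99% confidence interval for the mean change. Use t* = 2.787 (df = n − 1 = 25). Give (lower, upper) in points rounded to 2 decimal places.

Paired design: SE = s_d/√n = 2.4/√26 = 0.4707.
t* = 2.787; margin of error = 2.787 × 0.4707 = 1.3118.
2.1 ± 1.3118 → (0.79, 3.41).

(0.79, 3.41)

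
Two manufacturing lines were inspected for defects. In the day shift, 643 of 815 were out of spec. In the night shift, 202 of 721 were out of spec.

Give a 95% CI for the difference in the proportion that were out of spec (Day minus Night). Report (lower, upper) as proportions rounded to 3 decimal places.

(0.466, 0.552)

p̂₁ = 643/815 = 0.7890 and p̂₂ = 202/721 = 0.2802.
SE₁ = √(p̂₁(1−p̂₁)/n₁) = √(0.7890·0.2110/815) = 0.01429; SE₂ = √(0.2802·0.7198/721) = 0.01673.
Independent samples: SE of the difference = √(SE₁² + SE₂²) = √(0.0002042041 + 0.0002798929) = 0.02200.
z* for 95% confidence is 1.960, so the margin of error is 1.960 × 0.02200 = 0.04312.
Point estimate p̂₁ − p̂₂ = 0.7890 − 0.2802 = 0.5088.
0.5088 ± 0.04312 → (0.466, 0.552).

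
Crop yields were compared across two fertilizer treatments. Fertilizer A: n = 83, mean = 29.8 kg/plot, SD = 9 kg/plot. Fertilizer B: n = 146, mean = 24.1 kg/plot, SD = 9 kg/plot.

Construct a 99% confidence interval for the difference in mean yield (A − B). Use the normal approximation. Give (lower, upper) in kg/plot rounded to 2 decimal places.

(2.51, 8.89)

Per-group SEs: s₁/√n₁ = 9/√83 = 0.9879, s₂/√n₂ = 9/√146 = 0.7448.
Unpooled SE of the difference: √(0.97594641 + 0.55472704) = 1.2372.
Margin of error = z* · SE = 2.576 × 1.2372 = 3.1870.
x̄₁ − x̄₂ = 29.8 − 24.1 = 5.7000.
CI: 5.7000 ± 3.1870 = (2.51, 8.89).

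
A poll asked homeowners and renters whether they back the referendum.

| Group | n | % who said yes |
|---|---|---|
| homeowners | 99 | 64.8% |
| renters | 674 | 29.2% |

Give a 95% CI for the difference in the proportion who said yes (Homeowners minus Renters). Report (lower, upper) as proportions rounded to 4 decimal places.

The two standard errors are √(0.6480×0.3520/99) = 0.04800 and √(0.2920×0.7080/674) = 0.01751.
Because the samples are independent, SE_diff = √(0.04800² + 0.01751²) = 0.05109.
Using z* = 1.960 for 95%, ME = 1.960 × 0.05109 = 0.10014.
p̂₁ − p̂₂ = 0.3560; interval 0.3560 ± 0.10014 gives (0.2559, 0.4561).

(0.2559, 0.4561)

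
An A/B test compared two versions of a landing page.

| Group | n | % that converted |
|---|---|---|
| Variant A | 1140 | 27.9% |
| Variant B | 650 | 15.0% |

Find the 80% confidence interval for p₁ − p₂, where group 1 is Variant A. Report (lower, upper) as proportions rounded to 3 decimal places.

Each SE is √(p̂(1−p̂)/n): √(0.2790·0.7210/1140) = 0.01328 and √(0.1500·0.8500/650) = 0.01401.
SE(p̂₁ − p̂₂) = √(SE₁² + SE₂²) = √(0.0001763584 + 0.0001962801) = 0.01930, since the two samples are independent.
At 80% confidence z* = 1.282; margin = 1.282 × 0.01930 = 0.02474.
The difference is 0.2790 − 0.1500 = 0.1290, so the interval is 0.1290 ± 0.02474 = (0.104, 0.154).

(0.104, 0.154)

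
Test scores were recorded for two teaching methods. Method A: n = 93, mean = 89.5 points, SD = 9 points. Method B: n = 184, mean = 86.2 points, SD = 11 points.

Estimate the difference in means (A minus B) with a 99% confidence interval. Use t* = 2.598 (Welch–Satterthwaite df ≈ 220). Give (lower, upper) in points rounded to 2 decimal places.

(0.09, 6.51)

SE₁ = s₁/√n₁ = 9/√93 = 0.9333; SE₂ = 11/√184 = 0.8109.
Independent samples, unequal variances: SE_diff = √(SE₁² + SE₂²) = √(0.87104889 + 0.65755881) = 1.2364.
t* = 2.598, so margin of error = 2.598 × 1.2364 = 3.2122.
Difference in means = 89.5 − 86.2 = 3.3000.
3.3000 ± 3.2122 → (0.09, 6.51).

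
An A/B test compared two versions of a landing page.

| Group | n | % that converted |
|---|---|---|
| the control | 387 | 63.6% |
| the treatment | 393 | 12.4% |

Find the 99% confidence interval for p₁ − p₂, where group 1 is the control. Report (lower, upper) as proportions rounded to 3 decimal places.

The two standard errors are √(0.6360×0.3640/387) = 0.02446 and √(0.1240×0.8760/393) = 0.01663.
Because the samples are independent, SE_diff = √(0.02446² + 0.01663²) = 0.02958.
Using z* = 2.576 for 99%, ME = 2.576 × 0.02958 = 0.07620.
p̂₁ − p̂₂ = 0.5120; interval 0.5120 ± 0.07620 gives (0.436, 0.588).

(0.436, 0.588)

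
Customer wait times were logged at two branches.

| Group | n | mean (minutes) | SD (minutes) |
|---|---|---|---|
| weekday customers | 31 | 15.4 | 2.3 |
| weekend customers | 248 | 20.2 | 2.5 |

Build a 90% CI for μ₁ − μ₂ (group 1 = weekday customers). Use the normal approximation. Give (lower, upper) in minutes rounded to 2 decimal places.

(-5.53, -4.07)

SE₁ = s₁/√n₁ = 2.3/√31 = 0.4131; SE₂ = 2.5/√248 = 0.1588.
Independent samples, unequal variances: SE_diff = √(SE₁² + SE₂²) = √(0.17065161 + 0.02521744) = 0.4426.
z* = 1.645, so margin of error = 1.645 × 0.4426 = 0.7281.
Difference in means = 15.4 − 20.2 = -4.8000.
-4.8000 ± 0.7281 → (-5.53, -4.07).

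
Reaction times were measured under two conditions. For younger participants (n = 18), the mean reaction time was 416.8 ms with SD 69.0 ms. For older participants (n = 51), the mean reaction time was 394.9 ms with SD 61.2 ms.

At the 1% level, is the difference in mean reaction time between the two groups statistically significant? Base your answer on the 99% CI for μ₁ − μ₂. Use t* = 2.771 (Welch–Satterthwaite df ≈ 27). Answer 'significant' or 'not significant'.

Standard errors of each mean: 69.0/√18 = 16.2635 and 61.2/√51 = 8.5697.
SE(x̄₁ − x̄₂) = √(16.2635² + 8.5697²) = 18.3832 for independent samples with unequal variances.
With t* = 2.771, the margin is 2.771 × 18.3832 = 50.9398.
x̄₁ − x̄₂ = 416.8 − 394.9 = 21.9000; the interval is 21.9000 ± 50.9398 = (-29.0398, 72.8398).
The interval (-29.0398, 72.8398) contains 0, so the difference is not significant.

not significant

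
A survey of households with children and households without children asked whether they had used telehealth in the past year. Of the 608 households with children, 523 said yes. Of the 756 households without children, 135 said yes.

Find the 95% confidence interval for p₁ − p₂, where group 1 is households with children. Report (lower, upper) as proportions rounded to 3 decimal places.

(0.643, 0.720)

p̂₁ = 523/608 = 0.8602 and p̂₂ = 135/756 = 0.1786.
SE₁ = √(p̂₁(1−p̂₁)/n₁) = √(0.8602·0.1398/608) = 0.01406; SE₂ = √(0.1786·0.8214/756) = 0.01393.
Independent samples: SE of the difference = √(SE₁² + SE₂²) = √(0.0001976836 + 0.0001940449) = 0.01979.
z* for 95% confidence is 1.960, so the margin of error is 1.960 × 0.01979 = 0.03879.
Point estimate p̂₁ − p̂₂ = 0.8602 − 0.1786 = 0.6816.
0.6816 ± 0.03879 → (0.643, 0.720).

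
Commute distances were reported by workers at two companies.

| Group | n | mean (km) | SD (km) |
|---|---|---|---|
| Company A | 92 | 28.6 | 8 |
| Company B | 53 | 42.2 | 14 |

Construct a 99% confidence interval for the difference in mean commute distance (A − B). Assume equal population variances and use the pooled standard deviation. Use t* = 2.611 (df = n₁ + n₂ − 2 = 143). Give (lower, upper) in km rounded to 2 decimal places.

(-18.37, -8.83)

Pooled variance s_p² = [91·8² + 52·14²] / (92+53−2) = 112.0000, so s_p = 10.5830.
SE_diff = s_p·√(1/n₁ + 1/n₂) = 10.5830·√(1/92 + 1/53) = 1.8250.
t* = 2.611; margin = 2.611 × 1.8250 = 4.7651.
Difference = 28.6 − 42.2 = -13.6000.
-13.6000 ± 4.7651 → (-18.37, -8.83).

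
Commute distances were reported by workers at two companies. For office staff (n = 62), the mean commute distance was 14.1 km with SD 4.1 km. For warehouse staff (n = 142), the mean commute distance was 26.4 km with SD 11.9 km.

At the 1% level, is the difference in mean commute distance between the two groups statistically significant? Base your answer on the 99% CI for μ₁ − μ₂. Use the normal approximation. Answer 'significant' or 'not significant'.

significant

SE₁ = s₁/√n₁ = 4.1/√62 = 0.5207; SE₂ = 11.9/√142 = 0.9986.
Independent samples, unequal variances: SE_diff = √(SE₁² + SE₂²) = √(0.27112849 + 0.99720196) = 1.1262.
z* = 2.576, so margin of error = 2.576 × 1.1262 = 2.9011.
Difference in means = 14.1 − 26.4 = -12.3000.
-12.3000 ± 2.9011 → (-15.2011, -9.3989).
The interval (-15.2011, -9.3989) does not contain 0, so the difference is significant.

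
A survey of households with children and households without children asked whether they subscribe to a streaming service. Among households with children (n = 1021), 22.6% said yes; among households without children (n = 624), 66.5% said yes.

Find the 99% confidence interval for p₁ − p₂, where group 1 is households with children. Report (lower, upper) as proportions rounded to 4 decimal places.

(-0.4982, -0.3798)

The two standard errors are √(0.2260×0.7740/1021) = 0.01309 and √(0.6650×0.3350/624) = 0.01889.
Because the samples are independent, SE_diff = √(0.01309² + 0.01889²) = 0.02298.
Using z* = 2.576 for 99%, ME = 2.576 × 0.02298 = 0.05920.
p̂₁ − p̂₂ = -0.4390; interval -0.4390 ± 0.05920 gives (-0.4982, -0.3798).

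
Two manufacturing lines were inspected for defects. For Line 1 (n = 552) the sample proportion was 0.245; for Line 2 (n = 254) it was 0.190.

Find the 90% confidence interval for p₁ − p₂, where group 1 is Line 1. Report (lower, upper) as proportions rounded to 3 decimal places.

(0.005, 0.105)

SE₁ = √(p̂₁(1−p̂₁)/n₁) = √(0.2450·0.7550/552) = 0.01831; SE₂ = √(0.1900·0.8100/254) = 0.02462.
Independent samples: SE of the difference = √(SE₁² + SE₂²) = √(0.0003352561 + 0.0006061444) = 0.03068.
z* for 90% confidence is 1.645, so the margin of error is 1.645 × 0.03068 = 0.05047.
Point estimate p̂₁ − p̂₂ = 0.2450 − 0.1900 = 0.0550.
0.0550 ± 0.05047 → (0.005, 0.105).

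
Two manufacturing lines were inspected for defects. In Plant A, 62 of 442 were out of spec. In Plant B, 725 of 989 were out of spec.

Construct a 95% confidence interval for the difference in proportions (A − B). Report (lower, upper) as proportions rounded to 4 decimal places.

(-0.6353, -0.5503)

Sample proportions: 62/442 = 0.1403, 725/989 = 0.7331.
Each SE is √(p̂(1−p̂)/n): √(0.1403·0.8597/442) = 0.01652 and √(0.7331·0.2669/989) = 0.01407.
SE(p̂₁ − p̂₂) = √(SE₁² + SE₂²) = √(0.0002729104 + 0.0001979649) = 0.02170, since the two samples are independent.
At 95% confidence z* = 1.960; margin = 1.960 × 0.02170 = 0.04253.
The difference is 0.1403 − 0.7331 = -0.5928, so the interval is -0.5928 ± 0.04253 = (-0.6353, -0.5503).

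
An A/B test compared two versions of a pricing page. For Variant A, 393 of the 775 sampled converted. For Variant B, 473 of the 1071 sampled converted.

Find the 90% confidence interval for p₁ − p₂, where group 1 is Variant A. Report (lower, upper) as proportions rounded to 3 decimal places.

(0.027, 0.104)

First, p̂₁ = 393/775 = 0.5071; p̂₂ = 473/1071 = 0.4416.
The two standard errors are √(0.5071×0.4929/775) = 0.01796 and √(0.4416×0.5584/1071) = 0.01517.
Because the samples are independent, SE_diff = √(0.01796² + 0.01517²) = 0.02351.
Using z* = 1.645 for 90%, ME = 1.645 × 0.02351 = 0.03867.
p̂₁ − p̂₂ = 0.0655; interval 0.0655 ± 0.03867 gives (0.027, 0.104).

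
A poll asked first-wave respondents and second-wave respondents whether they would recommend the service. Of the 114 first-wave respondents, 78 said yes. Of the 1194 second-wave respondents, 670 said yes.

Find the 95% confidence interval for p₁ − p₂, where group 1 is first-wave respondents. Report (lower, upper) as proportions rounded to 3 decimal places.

First, p̂₁ = 78/114 = 0.6842; p̂₂ = 670/1194 = 0.5611.
The two standard errors are √(0.6842×0.3158/114) = 0.04354 and √(0.5611×0.4389/1194) = 0.01436.
Because the samples are independent, SE_diff = √(0.04354² + 0.01436²) = 0.04585.
Using z* = 1.960 for 95%, ME = 1.960 × 0.04585 = 0.08987.
p̂₁ − p̂₂ = 0.1231; interval 0.1231 ± 0.08987 gives (0.033, 0.213).

(0.033, 0.213)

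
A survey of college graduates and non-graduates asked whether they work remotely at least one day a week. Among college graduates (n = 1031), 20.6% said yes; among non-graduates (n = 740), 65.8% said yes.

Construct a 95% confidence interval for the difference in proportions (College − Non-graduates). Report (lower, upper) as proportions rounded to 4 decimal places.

(-0.4942, -0.4098)

SE₁ = √(p̂₁(1−p̂₁)/n₁) = √(0.2060·0.7940/1031) = 0.01260; SE₂ = √(0.6580·0.3420/740) = 0.01744.
Independent samples: SE of the difference = √(SE₁² + SE₂²) = √(0.00015876 + 0.0003041536) = 0.02152.
z* for 95% confidence is 1.960, so the margin of error is 1.960 × 0.02152 = 0.04218.
Point estimate p̂₁ − p̂₂ = 0.2060 − 0.6580 = -0.4520.
-0.4520 ± 0.04218 → (-0.4942, -0.4098).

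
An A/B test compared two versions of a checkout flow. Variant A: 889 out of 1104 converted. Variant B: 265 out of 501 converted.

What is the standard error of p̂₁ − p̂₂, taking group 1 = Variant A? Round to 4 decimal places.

0.0253

p̂₁ = 889/1104 = 0.8053 and p̂₂ = 265/501 = 0.5289.
SE₁ = √(p̂₁(1−p̂₁)/n₁) = √(0.8053·0.1947/1104) = 0.01192; SE₂ = √(0.5289·0.4711/501) = 0.02230.
Independent samples: SE of the difference = √(SE₁² + SE₂²) = √(0.0001420864 + 0.00049729) = 0.02529.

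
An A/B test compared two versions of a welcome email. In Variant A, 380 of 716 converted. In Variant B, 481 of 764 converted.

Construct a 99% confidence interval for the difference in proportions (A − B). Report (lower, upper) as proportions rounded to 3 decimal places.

(-0.165, -0.033)

Sample proportions: 380/716 = 0.5307, 481/764 = 0.6296.
Each SE is √(p̂(1−p̂)/n): √(0.5307·0.4693/716) = 0.01865 and √(0.6296·0.3704/764) = 0.01747.
SE(p̂₁ − p̂₂) = √(SE₁² + SE₂²) = √(0.0003478225 + 0.0003052009) = 0.02555, since the two samples are independent.
At 99% confidence z* = 2.576; margin = 2.576 × 0.02555 = 0.06582.
The difference is 0.5307 − 0.6296 = -0.0989, so the interval is -0.0989 ± 0.06582 = (-0.165, -0.033).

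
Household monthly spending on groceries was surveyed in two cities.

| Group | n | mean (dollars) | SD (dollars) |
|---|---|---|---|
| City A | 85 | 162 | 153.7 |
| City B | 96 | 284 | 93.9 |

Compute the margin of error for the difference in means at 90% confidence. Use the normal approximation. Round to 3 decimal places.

Per-group SEs: s₁/√n₁ = 153.7/√85 = 16.6711, s₂/√n₂ = 93.9/√96 = 9.5836.
Unpooled SE of the difference: √(277.92557521 + 91.84538896) = 19.2294.
Margin of error = z* · SE = 1.645 × 19.2294 = 31.6324.

31.632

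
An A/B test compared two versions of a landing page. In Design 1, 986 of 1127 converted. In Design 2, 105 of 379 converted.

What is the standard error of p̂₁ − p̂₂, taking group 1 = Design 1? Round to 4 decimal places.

First, p̂₁ = 986/1127 = 0.8749; p̂₂ = 105/379 = 0.2770.
The two standard errors are √(0.8749×0.1251/1127) = 0.00985 and √(0.2770×0.7230/379) = 0.02299.
Because the samples are independent, SE_diff = √(0.00985² + 0.02299²) = 0.02501.

0.0250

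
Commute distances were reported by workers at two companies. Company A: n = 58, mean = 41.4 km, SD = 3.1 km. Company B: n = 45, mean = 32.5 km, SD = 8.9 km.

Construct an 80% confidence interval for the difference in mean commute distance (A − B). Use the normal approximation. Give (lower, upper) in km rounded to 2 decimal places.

(7.12, 10.68)

SE₁ = s₁/√n₁ = 3.1/√58 = 0.4070; SE₂ = 8.9/√45 = 1.3267.
Independent samples, unequal variances: SE_diff = √(SE₁² + SE₂²) = √(0.165649 + 1.76013289) = 1.3877.
z* = 1.282, so margin of error = 1.282 × 1.3877 = 1.7790.
Difference in means = 41.4 − 32.5 = 8.9000.
8.9000 ± 1.7790 → (7.12, 10.68).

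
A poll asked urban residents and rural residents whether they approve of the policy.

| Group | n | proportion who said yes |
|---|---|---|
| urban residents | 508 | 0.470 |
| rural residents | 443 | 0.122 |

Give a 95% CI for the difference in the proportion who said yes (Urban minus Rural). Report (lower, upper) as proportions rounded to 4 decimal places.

Each SE is √(p̂(1−p̂)/n): √(0.4700·0.5300/508) = 0.02214 and √(0.1220·0.8780/443) = 0.01555.
SE(p̂₁ − p̂₂) = √(SE₁² + SE₂²) = √(0.0004901796 + 0.0002418025) = 0.02706, since the two samples are independent.
At 95% confidence z* = 1.960; margin = 1.960 × 0.02706 = 0.05304.
The difference is 0.4700 − 0.1220 = 0.3480, so the interval is 0.3480 ± 0.05304 = (0.2950, 0.4010).

(0.2950, 0.4010)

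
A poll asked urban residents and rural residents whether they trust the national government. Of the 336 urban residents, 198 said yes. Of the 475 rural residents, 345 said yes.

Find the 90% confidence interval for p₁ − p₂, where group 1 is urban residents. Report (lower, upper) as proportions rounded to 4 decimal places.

Sample proportions: 198/336 = 0.5893, 345/475 = 0.7263.
Each SE is √(p̂(1−p̂)/n): √(0.5893·0.4107/336) = 0.02684 and √(0.7263·0.2737/475) = 0.02046.
SE(p̂₁ − p̂₂) = √(SE₁² + SE₂²) = √(0.0007203856 + 0.0004186116) = 0.03375, since the two samples are independent.
At 90% confidence z* = 1.645; margin = 1.645 × 0.03375 = 0.05552.
The difference is 0.5893 − 0.7263 = -0.1370, so the interval is -0.1370 ± 0.05552 = (-0.1925, -0.0815).

(-0.1925, -0.0815)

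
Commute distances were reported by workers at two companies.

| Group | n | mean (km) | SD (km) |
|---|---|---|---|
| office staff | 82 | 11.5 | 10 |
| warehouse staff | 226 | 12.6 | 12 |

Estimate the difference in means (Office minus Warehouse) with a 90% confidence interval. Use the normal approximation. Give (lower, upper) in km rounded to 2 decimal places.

(-3.34, 1.14)

Per-group SEs: s₁/√n₁ = 10/√82 = 1.1043, s₂/√n₂ = 12/√226 = 0.7982.
Unpooled SE of the difference: √(1.21947849 + 0.63712324) = 1.3626.
Margin of error = z* · SE = 1.645 × 1.3626 = 2.2415.
x̄₁ − x̄₂ = 11.5 − 12.6 = -1.1000.
CI: -1.1000 ± 2.2415 = (-3.34, 1.14).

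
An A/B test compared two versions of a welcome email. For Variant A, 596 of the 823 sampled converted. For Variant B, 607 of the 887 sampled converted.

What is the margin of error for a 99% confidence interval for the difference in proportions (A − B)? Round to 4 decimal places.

0.0568

First, p̂₁ = 596/823 = 0.7242; p̂₂ = 607/887 = 0.6843.
The two standard errors are √(0.7242×0.2758/823) = 0.01558 and √(0.6843×0.3157/887) = 0.01561.
Because the samples are independent, SE_diff = √(0.01558² + 0.01561²) = 0.02205.
Using z* = 2.576 for 99%, ME = 2.576 × 0.02205 = 0.05680.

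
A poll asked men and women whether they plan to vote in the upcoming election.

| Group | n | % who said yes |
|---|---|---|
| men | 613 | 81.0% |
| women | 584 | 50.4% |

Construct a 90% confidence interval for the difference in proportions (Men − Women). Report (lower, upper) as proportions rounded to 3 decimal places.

SE₁ = √(p̂₁(1−p̂₁)/n₁) = √(0.8100·0.1900/613) = 0.01584; SE₂ = √(0.5040·0.4960/584) = 0.02069.
Independent samples: SE of the difference = √(SE₁² + SE₂²) = √(0.0002509056 + 0.0004280761) = 0.02606.
z* for 90% confidence is 1.645, so the margin of error is 1.645 × 0.02606 = 0.04287.
Point estimate p̂₁ − p̂₂ = 0.8100 − 0.5040 = 0.3060.
0.3060 ± 0.04287 → (0.263, 0.349).

(0.263, 0.349)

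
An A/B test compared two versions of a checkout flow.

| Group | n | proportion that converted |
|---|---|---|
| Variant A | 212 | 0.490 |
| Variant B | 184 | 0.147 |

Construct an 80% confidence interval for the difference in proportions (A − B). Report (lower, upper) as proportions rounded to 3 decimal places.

Each SE is √(p̂(1−p̂)/n): √(0.4900·0.5100/212) = 0.03433 and √(0.1470·0.8530/184) = 0.02611.
SE(p̂₁ − p̂₂) = √(SE₁² + SE₂²) = √(0.0011785489 + 0.0006817321) = 0.04313, since the two samples are independent.
At 80% confidence z* = 1.282; margin = 1.282 × 0.04313 = 0.05529.
The difference is 0.4900 − 0.1470 = 0.3430, so the interval is 0.3430 ± 0.05529 = (0.288, 0.398).

(0.288, 0.398)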